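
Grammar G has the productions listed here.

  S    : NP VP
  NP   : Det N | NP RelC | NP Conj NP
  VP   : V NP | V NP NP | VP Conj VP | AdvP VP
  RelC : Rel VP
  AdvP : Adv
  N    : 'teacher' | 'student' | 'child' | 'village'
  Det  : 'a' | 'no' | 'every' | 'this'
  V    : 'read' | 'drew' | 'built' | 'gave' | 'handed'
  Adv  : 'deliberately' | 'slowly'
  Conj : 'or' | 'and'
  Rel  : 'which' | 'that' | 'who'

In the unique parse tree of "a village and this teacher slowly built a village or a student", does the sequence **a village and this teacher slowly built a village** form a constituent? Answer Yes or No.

[S [NP [NP [Det a] [N village]] [Conj and] [NP [Det this] [N teacher]]] [VP [AdvP [Adv slowly]] [VP [V built] [NP [NP [Det a] [N village]] [Conj or] [NP [Det a] [N student]]]]]]
The smallest constituent containing 'a village and this teacher slowly built a village' is the S spanning 'a village and this teacher slowly built a village or a student'; no single node in the tree dominates exactly the given words.

No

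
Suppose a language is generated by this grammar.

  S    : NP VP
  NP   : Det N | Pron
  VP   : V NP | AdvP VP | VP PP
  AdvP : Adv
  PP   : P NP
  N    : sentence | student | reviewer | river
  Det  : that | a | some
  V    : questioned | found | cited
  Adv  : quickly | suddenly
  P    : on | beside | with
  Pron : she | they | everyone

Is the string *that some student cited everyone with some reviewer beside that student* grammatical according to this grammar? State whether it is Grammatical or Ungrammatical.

A Det word can never sit immediately before a Det word in any string this grammar generates, so the substring 'that some' rules out a derivation.

Ungrammatical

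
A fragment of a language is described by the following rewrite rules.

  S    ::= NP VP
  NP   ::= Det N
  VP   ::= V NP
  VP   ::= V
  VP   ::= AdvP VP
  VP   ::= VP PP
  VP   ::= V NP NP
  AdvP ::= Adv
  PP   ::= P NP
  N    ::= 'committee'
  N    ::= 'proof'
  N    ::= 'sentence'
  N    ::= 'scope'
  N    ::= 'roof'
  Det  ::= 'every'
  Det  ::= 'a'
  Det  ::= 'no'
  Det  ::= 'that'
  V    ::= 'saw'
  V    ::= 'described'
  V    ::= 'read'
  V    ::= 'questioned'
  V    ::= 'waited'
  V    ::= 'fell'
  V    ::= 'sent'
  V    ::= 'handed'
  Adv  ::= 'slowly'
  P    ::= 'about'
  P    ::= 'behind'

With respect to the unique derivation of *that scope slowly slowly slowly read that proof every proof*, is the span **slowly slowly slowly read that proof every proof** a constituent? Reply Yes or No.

Yes

[S [NP [Det that] [N scope]] [VP [AdvP [Adv slowly]] [VP [AdvP [Adv slowly]] [VP [AdvP [Adv slowly]] [VP [V read] [NP [Det that] [N proof]] [NP [Det every] [N proof]]]]]]]
The words 'slowly slowly slowly read that proof every proof' are exhaustively dominated by a single VP node (built by VP → AdvP VP), so they form a constituent.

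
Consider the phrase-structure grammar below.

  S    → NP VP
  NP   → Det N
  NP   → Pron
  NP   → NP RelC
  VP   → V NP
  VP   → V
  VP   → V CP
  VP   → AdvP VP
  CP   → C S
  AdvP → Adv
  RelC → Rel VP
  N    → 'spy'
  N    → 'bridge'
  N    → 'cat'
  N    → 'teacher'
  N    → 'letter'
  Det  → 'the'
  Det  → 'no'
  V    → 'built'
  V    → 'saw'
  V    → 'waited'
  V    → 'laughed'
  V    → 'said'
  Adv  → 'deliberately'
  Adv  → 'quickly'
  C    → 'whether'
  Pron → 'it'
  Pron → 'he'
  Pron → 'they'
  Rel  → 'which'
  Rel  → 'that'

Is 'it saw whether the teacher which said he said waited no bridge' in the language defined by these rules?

For S → NP VP, the only prefix that parses as NP is 'it', but the remainder 'saw whether the teacher which said he said waited no bridge' is not a VP under these rules.

Ungrammatical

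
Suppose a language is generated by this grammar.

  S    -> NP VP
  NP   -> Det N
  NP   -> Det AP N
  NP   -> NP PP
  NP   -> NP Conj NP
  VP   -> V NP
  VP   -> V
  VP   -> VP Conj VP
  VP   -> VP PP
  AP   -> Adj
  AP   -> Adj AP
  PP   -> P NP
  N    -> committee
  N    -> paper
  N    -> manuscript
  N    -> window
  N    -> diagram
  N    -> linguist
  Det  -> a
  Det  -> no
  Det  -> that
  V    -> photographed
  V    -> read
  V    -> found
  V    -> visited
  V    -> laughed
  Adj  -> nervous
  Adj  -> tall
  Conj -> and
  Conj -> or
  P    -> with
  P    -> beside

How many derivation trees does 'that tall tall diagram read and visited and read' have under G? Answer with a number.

The two bracketings:
[S [NP [Det that] [AP [Adj tall] [AP [Adj tall]]] [N diagram]] [VP [VP [V read]] [Conj and] [VP [VP [V visited]] [Conj and] [VP [V read]]]]]
[S [NP [Det that] [AP [Adj tall] [AP [Adj tall]]] [N diagram]] [VP [VP [VP [V read]] [Conj and] [VP [V visited]]] [Conj and] [VP [V read]]]]
The trees differ in how a recursive rule is bracketed over the same span.

2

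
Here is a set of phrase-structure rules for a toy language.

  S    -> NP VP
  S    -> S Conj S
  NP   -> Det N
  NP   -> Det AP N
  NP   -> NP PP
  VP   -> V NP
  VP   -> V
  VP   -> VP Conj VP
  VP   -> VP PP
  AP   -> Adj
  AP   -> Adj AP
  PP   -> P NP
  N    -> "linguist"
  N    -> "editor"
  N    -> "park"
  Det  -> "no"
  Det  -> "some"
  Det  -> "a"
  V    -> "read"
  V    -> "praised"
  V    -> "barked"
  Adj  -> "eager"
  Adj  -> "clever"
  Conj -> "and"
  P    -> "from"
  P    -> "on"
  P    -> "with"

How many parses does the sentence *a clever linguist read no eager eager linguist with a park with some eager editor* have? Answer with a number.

5

Two of the 5 distinct bracketings:
[S [NP [Det a] [AP [Adj clever]] [N linguist]] [VP [V read] [NP [NP [Det no] [AP [Adj eager] [AP [Adj eager]]] [N linguist]] [PP [P with] [NP [NP [Det a] [N park]] [PP [P with] [NP [Det some] [AP [Adj eager]] [N editor]]]]]]]]
[S [NP [Det a] [AP [Adj clever]] [N linguist]] [VP [V read] [NP [NP [NP [Det no] [AP [Adj eager] [AP [Adj eager]]] [N linguist]] [PP [P with] [NP [Det a] [N park]]]] [PP [P with] [NP [Det some] [AP [Adj eager]] [N editor]]]]]]
The trees differ in how a recursive rule is bracketed over the same span.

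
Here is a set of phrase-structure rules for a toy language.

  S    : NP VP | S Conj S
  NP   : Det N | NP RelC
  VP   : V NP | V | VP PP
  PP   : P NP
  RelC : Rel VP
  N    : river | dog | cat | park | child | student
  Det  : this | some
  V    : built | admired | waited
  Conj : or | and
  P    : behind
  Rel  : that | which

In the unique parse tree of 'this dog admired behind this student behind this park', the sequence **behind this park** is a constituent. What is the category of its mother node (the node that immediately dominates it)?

[S [NP [Det this] [N dog]] [VP [VP [VP [V admired]] [PP [P behind] [NP [Det this] [N student]]]] [PP [P behind] [NP [Det this] [N park]]]]]
The span 'behind this park' is the PP node built by PP → P NP.
Its mother is the VP built by VP → VP PP.

VP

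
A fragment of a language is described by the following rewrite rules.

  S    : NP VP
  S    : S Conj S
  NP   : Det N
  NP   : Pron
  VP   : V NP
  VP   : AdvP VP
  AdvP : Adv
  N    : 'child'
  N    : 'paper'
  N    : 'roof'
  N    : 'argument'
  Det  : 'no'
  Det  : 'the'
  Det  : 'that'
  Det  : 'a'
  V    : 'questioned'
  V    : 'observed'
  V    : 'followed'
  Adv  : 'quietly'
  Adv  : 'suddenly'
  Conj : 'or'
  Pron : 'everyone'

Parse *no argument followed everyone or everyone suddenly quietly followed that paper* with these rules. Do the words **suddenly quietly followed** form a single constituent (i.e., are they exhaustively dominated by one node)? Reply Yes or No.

[S [S [NP [Det no] [N argument]] [VP [V followed] [NP [Pron everyone]]]] [Conj or] [S [NP [Pron everyone]] [VP [AdvP [Adv suddenly]] [VP [AdvP [Adv quietly]] [VP [V followed] [NP [Det that] [N paper]]]]]]]
The smallest constituent containing 'suddenly quietly followed' is the VP spanning 'suddenly quietly followed that paper'; no single node in the tree dominates exactly the given words.

No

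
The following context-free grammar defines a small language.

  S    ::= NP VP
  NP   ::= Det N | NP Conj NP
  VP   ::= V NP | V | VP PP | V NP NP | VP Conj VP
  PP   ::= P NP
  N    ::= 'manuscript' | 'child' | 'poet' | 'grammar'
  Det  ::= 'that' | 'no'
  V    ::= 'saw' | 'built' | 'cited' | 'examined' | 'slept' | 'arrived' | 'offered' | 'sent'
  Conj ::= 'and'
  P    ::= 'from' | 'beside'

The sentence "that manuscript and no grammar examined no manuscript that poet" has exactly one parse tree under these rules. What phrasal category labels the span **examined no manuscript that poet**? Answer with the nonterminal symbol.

S
  NP
    NP
      Det: that
      N: manuscript
    Conj: and
    NP
      Det: no
      N: grammar
  VP
    V: examined
    NP
      Det: no
      N: manuscript
    NP
      Det: that
      N: poet
The span 'examined no manuscript that poet' is the VP node built by VP → V NP NP.

VP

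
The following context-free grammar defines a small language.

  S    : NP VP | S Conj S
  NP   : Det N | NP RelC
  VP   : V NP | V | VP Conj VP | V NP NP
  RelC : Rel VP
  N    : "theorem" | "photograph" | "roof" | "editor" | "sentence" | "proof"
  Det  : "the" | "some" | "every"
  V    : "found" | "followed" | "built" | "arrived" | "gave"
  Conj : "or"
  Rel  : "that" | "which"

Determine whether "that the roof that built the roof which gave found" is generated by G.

A Rel word can never sit immediately before a Det word in any string this grammar generates, so the substring 'that the' rules out a derivation.

Ungrammatical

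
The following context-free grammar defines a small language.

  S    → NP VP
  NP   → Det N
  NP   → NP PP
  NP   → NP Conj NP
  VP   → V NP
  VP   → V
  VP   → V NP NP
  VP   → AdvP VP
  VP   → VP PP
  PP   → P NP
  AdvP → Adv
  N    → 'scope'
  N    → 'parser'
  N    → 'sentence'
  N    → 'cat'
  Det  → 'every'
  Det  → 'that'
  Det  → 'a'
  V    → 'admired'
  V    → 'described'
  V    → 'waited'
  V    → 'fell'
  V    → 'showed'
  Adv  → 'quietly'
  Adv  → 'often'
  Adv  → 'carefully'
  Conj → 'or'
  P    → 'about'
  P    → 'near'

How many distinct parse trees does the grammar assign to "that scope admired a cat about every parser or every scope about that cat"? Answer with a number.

10

Two of the 10 distinct bracketings:
[S [NP [Det that] [N scope]] [VP [V admired] [NP [NP [Det a] [N cat]] [PP [P about] [NP [NP [NP [Det every] [N parser]] [Conj or] [NP [Det every] [N scope]]] [PP [P about] [NP [Det that] [N cat]]]]]]]]
[S [NP [Det that] [N scope]] [VP [V admired] [NP [NP [Det a] [N cat]] [PP [P about] [NP [NP [Det every] [N parser]] [Conj or] [NP [NP [Det every] [N scope]] [PP [P about] [NP [Det that] [N cat]]]]]]]]]
The trees differ in how a recursive rule is bracketed over the same span.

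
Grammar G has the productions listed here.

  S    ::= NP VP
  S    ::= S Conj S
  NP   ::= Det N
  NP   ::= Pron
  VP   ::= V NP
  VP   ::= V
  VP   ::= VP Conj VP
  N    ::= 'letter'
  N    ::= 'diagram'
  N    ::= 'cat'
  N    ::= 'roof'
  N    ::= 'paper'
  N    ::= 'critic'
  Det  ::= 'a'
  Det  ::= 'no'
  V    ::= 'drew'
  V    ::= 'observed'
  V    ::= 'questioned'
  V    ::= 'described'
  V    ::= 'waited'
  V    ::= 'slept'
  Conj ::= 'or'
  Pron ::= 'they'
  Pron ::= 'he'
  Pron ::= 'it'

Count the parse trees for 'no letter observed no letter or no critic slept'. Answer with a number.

1

[S [S [NP [Det no] [N letter]] [VP [V observed] [NP [Det no] [N letter]]]] [Conj or] [S [NP [Det no] [N critic]] [VP [V slept]]]]
No rule offers an alternative attachment or grouping for any span, so this is the only derivation.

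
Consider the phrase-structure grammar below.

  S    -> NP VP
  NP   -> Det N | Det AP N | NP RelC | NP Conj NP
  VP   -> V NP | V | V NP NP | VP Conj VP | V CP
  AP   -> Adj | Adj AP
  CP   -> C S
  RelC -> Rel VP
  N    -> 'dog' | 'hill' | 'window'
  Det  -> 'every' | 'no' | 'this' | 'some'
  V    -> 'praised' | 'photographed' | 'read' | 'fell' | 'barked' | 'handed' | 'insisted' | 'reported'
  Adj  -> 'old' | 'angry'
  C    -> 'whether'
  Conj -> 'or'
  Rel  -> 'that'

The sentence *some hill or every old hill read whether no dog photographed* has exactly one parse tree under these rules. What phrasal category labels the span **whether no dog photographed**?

[S [NP [NP [Det some] [N hill]] [Conj or] [NP [Det every] [AP [Adj old]] [N hill]]] [VP [V read] [CP [C whether] [S [NP [Det no] [N dog]] [VP [V photographed]]]]]]
The span 'whether no dog photographed' is the CP node built by CP → C S.

CP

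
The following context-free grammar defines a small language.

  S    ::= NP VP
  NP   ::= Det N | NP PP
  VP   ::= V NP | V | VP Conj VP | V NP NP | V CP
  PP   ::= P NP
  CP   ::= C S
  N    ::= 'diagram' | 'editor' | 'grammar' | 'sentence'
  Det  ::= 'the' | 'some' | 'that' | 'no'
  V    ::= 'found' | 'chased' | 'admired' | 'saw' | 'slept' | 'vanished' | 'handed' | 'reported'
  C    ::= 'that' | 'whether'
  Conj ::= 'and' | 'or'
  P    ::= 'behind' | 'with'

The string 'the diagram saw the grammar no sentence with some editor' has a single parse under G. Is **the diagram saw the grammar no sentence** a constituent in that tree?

[S [NP [Det the] [N diagram]] [VP [V saw] [NP [Det the] [N grammar]] [NP [NP [Det no] [N sentence]] [PP [P with] [NP [Det some] [N editor]]]]]]
The smallest constituent containing 'the diagram saw the grammar no sentence' is the S spanning 'the diagram saw the grammar no sentence with some editor'; no single node in the tree dominates exactly the given words.

No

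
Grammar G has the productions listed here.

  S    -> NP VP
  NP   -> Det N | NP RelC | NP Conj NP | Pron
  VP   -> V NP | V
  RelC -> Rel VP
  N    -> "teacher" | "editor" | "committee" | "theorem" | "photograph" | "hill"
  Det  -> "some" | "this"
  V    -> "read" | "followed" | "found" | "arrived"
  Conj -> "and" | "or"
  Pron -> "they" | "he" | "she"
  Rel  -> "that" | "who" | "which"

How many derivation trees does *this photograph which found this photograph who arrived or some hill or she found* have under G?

7

Two of the 7 distinct bracketings:
[S [NP [NP [Det this] [N photograph]] [RelC [Rel which] [VP [V found] [NP [NP [NP [Det this] [N photograph]] [RelC [Rel who] [VP [V arrived]]]] [Conj or] [NP [NP [Det some] [N hill]] [Conj or] [NP [Pron she]]]]]]] [VP [V found]]]
[S [NP [NP [Det this] [N photograph]] [RelC [Rel which] [VP [V found] [NP [NP [NP [NP [Det this] [N photograph]] [RelC [Rel who] [VP [V arrived]]]] [Conj or] [NP [Det some] [N hill]]] [Conj or] [NP [Pron she]]]]]] [VP [V found]]]
The trees differ in how a recursive rule is bracketed over the same span.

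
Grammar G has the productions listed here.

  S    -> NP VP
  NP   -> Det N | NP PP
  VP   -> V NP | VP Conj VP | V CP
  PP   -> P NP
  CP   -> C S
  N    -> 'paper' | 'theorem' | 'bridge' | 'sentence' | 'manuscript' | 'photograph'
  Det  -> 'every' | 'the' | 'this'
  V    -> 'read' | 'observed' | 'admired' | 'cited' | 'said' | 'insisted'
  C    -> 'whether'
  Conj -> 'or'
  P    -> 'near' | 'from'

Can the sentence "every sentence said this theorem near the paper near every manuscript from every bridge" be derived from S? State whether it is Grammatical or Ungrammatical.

Grammatical

S
  NP
    Det: every
    N: sentence
  VP
    V: said
    NP
      NP
        Det: this
        N: theorem
      PP
        P: near
        NP
          NP
            Det: the
            N: paper
          PP
            P: near
            NP
              NP
                Det: every
                N: manuscript
              PP
                P: from
                NP
                  Det: every
                  N: bridge
Every word is introduced by a lexical rule and the phrasal rules combine the resulting categories into a single S.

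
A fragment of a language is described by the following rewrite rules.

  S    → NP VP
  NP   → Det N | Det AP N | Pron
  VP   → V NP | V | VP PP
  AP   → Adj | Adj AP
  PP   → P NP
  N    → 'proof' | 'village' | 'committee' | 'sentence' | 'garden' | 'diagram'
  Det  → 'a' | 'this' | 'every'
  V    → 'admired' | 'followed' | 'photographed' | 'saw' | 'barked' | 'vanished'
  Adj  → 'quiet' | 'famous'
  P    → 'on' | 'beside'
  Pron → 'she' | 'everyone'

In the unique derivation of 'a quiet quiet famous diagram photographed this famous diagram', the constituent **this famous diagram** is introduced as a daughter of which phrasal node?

S
  NP
    Det: a
    AP
      Adj: quiet
      AP
        Adj: quiet
        AP
          Adj: famous
    N: diagram
  VP
    V: photographed
    NP
      Det: this
      AP
        Adj: famous
      N: diagram
The span 'this famous diagram' is the NP node built by NP → Det AP N.
Its mother is the VP built by VP → V NP.

VP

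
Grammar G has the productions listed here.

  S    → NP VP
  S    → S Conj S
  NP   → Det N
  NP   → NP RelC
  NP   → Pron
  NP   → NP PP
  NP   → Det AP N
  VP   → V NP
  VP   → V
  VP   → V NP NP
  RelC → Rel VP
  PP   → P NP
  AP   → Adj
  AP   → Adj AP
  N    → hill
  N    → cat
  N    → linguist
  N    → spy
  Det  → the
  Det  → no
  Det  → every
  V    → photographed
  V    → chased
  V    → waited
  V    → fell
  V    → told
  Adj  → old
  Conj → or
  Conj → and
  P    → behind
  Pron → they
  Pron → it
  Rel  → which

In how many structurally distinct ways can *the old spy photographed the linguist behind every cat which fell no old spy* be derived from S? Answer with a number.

4

Two of the 4 distinct bracketings:
[S [NP [Det the] [AP [Adj old]] [N spy]] [VP [V photographed] [NP [NP [NP [Det the] [N linguist]] [PP [P behind] [NP [Det every] [N cat]]]] [RelC [Rel which] [VP [V fell] [NP [Det no] [AP [Adj old]] [N spy]]]]]]]
[S [NP [Det the] [AP [Adj old]] [N spy]] [VP [V photographed] [NP [NP [Det the] [N linguist]] [PP [P behind] [NP [NP [Det every] [N cat]] [RelC [Rel which] [VP [V fell] [NP [Det no] [AP [Adj old]] [N spy]]]]]]]]]
The trees differ in how a recursive rule is bracketed over the same span.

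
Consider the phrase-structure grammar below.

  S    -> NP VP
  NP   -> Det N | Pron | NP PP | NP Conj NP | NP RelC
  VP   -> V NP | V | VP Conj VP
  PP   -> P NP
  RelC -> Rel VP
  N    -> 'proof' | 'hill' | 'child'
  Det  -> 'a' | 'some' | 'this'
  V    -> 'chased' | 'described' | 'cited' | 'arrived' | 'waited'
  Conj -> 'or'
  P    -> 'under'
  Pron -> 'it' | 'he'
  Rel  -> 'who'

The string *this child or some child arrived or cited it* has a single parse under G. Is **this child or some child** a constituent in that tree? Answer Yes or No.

[S [NP [NP [Det this] [N child]] [Conj or] [NP [Det some] [N child]]] [VP [VP [V arrived]] [Conj or] [VP [V cited] [NP [Pron it]]]]]
The words 'this child or some child' are exhaustively dominated by a single NP node (built by NP → NP Conj NP), so they form a constituent.

Yes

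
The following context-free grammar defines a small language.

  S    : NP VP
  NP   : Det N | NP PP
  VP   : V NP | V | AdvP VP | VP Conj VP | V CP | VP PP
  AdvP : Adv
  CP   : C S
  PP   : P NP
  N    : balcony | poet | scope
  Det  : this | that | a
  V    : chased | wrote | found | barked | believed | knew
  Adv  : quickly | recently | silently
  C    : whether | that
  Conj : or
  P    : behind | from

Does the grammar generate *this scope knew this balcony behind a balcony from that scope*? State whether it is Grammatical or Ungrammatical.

Grammatical

S
  NP
    Det: this
    N: scope
  VP
    V: knew
    NP
      NP
        Det: this
        N: balcony
      PP
        P: behind
        NP
          NP
            Det: a
            N: balcony
          PP
            P: from
            NP
              Det: that
              N: scope
The bracketing above is licensed at every node by one of the given productions, with S at the root.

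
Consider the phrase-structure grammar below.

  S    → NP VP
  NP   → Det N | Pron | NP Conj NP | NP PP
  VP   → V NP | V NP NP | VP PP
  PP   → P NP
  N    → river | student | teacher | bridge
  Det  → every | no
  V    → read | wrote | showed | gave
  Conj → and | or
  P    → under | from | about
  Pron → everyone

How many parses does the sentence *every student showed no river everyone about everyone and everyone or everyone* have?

Two of the 7 distinct bracketings:
[S [NP [Det every] [N student]] [VP [V showed] [NP [Det no] [N river]] [NP [NP [NP [Pron everyone]] [PP [P about] [NP [Pron everyone]]]] [Conj and] [NP [NP [Pron everyone]] [Conj or] [NP [Pron everyone]]]]]]
[S [NP [Det every] [N student]] [VP [V showed] [NP [Det no] [N river]] [NP [NP [NP [NP [Pron everyone]] [PP [P about] [NP [Pron everyone]]]] [Conj and] [NP [Pron everyone]]] [Conj or] [NP [Pron everyone]]]]]
The trees differ in how a recursive rule is bracketed over the same span.

7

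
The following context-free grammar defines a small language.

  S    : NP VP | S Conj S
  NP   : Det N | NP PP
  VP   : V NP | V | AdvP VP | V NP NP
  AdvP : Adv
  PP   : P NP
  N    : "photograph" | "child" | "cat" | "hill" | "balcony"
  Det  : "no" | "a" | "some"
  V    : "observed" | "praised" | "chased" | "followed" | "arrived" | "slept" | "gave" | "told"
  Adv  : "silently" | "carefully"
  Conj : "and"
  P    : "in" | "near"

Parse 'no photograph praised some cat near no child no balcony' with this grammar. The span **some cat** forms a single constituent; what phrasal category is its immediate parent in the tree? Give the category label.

NP

[S [NP [Det no] [N photograph]] [VP [V praised] [NP [NP [Det some] [N cat]] [PP [P near] [NP [Det no] [N child]]]] [NP [Det no] [N balcony]]]]
The span 'some cat' is the NP node built by NP → Det N.
Its mother is the NP built by NP → NP PP.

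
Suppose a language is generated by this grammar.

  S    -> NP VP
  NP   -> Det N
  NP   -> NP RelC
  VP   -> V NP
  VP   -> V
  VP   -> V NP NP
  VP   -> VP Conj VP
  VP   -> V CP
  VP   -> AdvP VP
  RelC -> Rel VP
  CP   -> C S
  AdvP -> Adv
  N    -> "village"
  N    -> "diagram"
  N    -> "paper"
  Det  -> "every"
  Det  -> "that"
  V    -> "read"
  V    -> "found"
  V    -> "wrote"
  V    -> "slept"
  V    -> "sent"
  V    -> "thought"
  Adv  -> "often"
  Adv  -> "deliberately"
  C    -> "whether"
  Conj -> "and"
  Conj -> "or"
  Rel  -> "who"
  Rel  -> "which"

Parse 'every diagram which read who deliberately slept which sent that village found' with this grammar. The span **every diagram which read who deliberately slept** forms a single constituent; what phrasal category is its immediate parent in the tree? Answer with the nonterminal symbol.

[S [NP [NP [NP [NP [Det every] [N diagram]] [RelC [Rel which] [VP [V read]]]] [RelC [Rel who] [VP [AdvP [Adv deliberately]] [VP [V slept]]]]] [RelC [Rel which] [VP [V sent] [NP [Det that] [N village]]]]] [VP [V found]]]
The span 'every diagram which read who deliberately slept' is the NP node built by NP → NP RelC.
Its mother is the NP built by NP → NP RelC.

NP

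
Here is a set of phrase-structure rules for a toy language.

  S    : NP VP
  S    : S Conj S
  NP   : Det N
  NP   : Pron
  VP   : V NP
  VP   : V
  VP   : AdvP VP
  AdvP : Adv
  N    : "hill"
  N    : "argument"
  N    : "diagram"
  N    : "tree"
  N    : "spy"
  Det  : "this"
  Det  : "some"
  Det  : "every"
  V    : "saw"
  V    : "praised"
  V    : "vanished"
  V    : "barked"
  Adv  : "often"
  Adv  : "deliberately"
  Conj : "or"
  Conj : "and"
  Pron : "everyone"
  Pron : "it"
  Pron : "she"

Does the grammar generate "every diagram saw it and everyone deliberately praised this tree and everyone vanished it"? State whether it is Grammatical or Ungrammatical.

[S [S [NP [Det every] [N diagram]] [VP [V saw] [NP [Pron it]]]] [Conj and] [S [S [NP [Pron everyone]] [VP [AdvP [Adv deliberately]] [VP [V praised] [NP [Det this] [N tree]]]]] [Conj and] [S [NP [Pron everyone]] [VP [V vanished] [NP [Pron it]]]]]]
Each bracket corresponds to one application of a listed rule, so the string is derivable from S.

Grammatical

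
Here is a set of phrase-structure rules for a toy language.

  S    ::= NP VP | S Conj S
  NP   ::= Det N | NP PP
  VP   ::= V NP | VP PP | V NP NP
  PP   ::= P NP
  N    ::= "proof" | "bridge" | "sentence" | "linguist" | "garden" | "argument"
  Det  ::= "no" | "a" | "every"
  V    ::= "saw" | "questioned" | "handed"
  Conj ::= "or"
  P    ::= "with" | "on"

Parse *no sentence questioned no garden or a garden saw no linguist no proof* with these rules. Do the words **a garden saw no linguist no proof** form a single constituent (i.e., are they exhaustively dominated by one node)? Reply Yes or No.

Yes

[S [S [NP [Det no] [N sentence]] [VP [V questioned] [NP [Det no] [N garden]]]] [Conj or] [S [NP [Det a] [N garden]] [VP [V saw] [NP [Det no] [N linguist]] [NP [Det no] [N proof]]]]]
The words 'a garden saw no linguist no proof' are exhaustively dominated by a single S node (built by S → NP VP), so they form a constituent.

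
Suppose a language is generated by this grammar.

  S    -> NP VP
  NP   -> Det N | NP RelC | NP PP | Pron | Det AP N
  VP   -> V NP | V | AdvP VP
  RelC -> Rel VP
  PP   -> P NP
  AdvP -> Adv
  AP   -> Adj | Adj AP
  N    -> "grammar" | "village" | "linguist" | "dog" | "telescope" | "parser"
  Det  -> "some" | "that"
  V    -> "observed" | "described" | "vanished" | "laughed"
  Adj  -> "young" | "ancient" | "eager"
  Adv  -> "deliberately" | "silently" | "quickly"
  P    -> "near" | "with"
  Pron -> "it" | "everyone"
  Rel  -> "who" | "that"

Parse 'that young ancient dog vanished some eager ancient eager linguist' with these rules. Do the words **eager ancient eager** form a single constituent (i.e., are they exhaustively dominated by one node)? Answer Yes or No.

[S [NP [Det that] [AP [Adj young] [AP [Adj ancient]]] [N dog]] [VP [V vanished] [NP [Det some] [AP [Adj eager] [AP [Adj ancient] [AP [Adj eager]]]] [N linguist]]]]
The words 'eager ancient eager' are exhaustively dominated by a single AP node (built by AP → Adj AP), so they form a constituent.

Yes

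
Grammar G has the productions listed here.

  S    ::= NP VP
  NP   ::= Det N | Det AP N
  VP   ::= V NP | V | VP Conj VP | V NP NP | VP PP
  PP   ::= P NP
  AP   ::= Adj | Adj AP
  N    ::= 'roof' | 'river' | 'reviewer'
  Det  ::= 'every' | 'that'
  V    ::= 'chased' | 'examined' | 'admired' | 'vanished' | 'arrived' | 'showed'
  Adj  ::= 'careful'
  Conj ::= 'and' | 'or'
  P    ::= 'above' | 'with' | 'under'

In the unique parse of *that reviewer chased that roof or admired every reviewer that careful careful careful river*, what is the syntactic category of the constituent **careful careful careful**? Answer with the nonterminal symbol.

AP

[S [NP [Det that] [N reviewer]] [VP [VP [V chased] [NP [Det that] [N roof]]] [Conj or] [VP [V admired] [NP [Det every] [N reviewer]] [NP [Det that] [AP [Adj careful] [AP [Adj careful] [AP [Adj careful]]]] [N river]]]]]
The span 'careful careful careful' is the AP node built by AP → Adj AP.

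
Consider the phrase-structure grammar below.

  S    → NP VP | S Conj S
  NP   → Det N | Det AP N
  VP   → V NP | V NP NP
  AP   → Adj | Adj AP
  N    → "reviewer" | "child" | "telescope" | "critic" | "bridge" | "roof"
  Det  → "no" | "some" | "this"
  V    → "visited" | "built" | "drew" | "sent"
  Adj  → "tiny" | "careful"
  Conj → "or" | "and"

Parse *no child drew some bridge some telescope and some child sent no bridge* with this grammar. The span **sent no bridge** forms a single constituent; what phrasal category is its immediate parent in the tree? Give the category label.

S

S
  S
    NP
      Det: no
      N: child
    VP
      V: drew
      NP
        Det: some
        N: bridge
      NP
        Det: some
        N: telescope
  Conj: and
  S
    NP
      Det: some
      N: child
    VP
      V: sent
      NP
        Det: no
        N: bridge
The span 'sent no bridge' is the VP node built by VP → V NP.
Its mother is the S built by S → NP VP.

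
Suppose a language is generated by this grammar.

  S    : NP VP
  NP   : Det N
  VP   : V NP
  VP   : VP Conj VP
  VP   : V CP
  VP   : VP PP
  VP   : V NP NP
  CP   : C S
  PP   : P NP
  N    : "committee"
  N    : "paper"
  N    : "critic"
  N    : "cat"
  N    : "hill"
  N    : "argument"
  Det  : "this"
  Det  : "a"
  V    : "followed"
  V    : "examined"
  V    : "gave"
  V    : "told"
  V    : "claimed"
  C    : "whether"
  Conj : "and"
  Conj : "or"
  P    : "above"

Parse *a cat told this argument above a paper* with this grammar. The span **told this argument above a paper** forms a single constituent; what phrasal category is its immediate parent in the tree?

S

[S [NP [Det a] [N cat]] [VP [VP [V told] [NP [Det this] [N argument]]] [PP [P above] [NP [Det a] [N paper]]]]]
The span 'told this argument above a paper' is the VP node built by VP → VP PP.
Its mother is the S built by S → NP VP.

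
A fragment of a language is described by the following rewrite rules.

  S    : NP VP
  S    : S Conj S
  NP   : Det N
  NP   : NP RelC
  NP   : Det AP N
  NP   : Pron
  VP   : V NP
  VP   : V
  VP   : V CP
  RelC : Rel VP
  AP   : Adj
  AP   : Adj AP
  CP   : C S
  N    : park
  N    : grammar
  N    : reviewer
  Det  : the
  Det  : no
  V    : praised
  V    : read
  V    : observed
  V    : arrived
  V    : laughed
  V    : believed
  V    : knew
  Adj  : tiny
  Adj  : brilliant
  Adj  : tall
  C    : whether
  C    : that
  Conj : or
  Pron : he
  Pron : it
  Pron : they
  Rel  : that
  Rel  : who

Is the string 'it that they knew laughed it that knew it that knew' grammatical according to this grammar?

For S → NP VP, the only prefix that parses as NP is 'it', but the remainder 'that they knew laughed it that knew it that knew' is not a VP under these rules. The alternative S rule S → S Conj S likewise has no satisfying split.

Ungrammatical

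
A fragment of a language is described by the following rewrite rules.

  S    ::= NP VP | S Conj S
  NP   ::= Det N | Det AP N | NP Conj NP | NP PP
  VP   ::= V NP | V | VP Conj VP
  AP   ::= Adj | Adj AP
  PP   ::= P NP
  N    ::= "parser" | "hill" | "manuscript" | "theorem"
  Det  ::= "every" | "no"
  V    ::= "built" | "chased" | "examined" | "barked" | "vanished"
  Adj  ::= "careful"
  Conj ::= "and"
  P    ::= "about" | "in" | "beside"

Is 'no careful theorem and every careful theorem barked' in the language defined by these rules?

Grammatical

[S [NP [NP [Det no] [AP [Adj careful]] [N theorem]] [Conj and] [NP [Det every] [AP [Adj careful]] [N theorem]]] [VP [V barked]]]
Each bracket corresponds to one application of a listed rule, so the string is derivable from S.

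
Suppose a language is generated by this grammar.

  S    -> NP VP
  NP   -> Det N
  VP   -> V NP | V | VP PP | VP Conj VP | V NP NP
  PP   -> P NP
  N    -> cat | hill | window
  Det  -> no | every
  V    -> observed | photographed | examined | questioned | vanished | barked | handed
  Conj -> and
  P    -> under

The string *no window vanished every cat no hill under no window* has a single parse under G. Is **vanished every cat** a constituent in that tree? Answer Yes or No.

No

[S [NP [Det no] [N window]] [VP [VP [V vanished] [NP [Det every] [N cat]] [NP [Det no] [N hill]]] [PP [P under] [NP [Det no] [N window]]]]]
The smallest constituent containing 'vanished every cat' is the VP spanning 'vanished every cat no hill'; no single node in the tree dominates exactly the given words.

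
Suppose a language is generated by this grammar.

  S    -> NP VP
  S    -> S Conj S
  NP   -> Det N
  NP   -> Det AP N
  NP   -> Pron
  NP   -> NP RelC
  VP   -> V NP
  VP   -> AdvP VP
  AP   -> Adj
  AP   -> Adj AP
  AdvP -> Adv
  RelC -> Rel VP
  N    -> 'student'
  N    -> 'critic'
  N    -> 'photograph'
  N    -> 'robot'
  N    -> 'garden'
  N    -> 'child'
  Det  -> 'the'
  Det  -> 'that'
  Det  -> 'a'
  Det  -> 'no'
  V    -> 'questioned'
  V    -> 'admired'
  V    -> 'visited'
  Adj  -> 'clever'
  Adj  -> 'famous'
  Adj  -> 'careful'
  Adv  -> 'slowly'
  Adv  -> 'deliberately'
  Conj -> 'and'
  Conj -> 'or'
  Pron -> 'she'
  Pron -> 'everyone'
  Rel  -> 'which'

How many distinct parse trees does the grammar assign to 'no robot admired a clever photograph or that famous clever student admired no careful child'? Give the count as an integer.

[S [S [NP [Det no] [N robot]] [VP [V admired] [NP [Det a] [AP [Adj clever]] [N photograph]]]] [Conj or] [S [NP [Det that] [AP [Adj famous] [AP [Adj clever]]] [N student]] [VP [V admired] [NP [Det no] [AP [Adj careful]] [N child]]]]]
No rule offers an alternative attachment or grouping for any span, so this is the only derivation.

1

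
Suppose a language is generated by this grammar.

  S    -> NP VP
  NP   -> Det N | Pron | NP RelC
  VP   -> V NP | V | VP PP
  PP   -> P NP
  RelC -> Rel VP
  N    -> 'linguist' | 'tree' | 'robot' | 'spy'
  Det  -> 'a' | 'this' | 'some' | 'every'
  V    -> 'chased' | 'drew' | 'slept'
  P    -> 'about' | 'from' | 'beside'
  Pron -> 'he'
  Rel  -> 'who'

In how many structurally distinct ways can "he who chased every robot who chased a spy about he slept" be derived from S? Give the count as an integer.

Two of the 3 distinct bracketings:
[S [NP [NP [Pron he]] [RelC [Rel who] [VP [V chased] [NP [NP [Det every] [N robot]] [RelC [Rel who] [VP [VP [V chased] [NP [Det a] [N spy]]] [PP [P about] [NP [Pron he]]]]]]]]] [VP [V slept]]]
[S [NP [NP [Pron he]] [RelC [Rel who] [VP [VP [V chased] [NP [NP [Det every] [N robot]] [RelC [Rel who] [VP [V chased] [NP [Det a] [N spy]]]]]] [PP [P about] [NP [Pron he]]]]]] [VP [V slept]]]
The trees differ in how a recursive rule is bracketed over the same span.

3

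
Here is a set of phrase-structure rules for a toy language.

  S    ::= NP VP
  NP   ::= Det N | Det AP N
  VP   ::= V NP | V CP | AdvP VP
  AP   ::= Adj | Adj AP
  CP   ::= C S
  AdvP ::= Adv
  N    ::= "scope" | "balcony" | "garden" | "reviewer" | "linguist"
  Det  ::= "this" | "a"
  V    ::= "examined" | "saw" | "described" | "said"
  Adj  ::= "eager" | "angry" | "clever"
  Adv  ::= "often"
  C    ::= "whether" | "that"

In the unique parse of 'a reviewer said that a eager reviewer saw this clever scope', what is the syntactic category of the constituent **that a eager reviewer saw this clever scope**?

[S [NP [Det a] [N reviewer]] [VP [V said] [CP [C that] [S [NP [Det a] [AP [Adj eager]] [N reviewer]] [VP [V saw] [NP [Det this] [AP [Adj clever]] [N scope]]]]]]]
The span 'that a eager reviewer saw this clever scope' is the CP node built by CP → C S.

CP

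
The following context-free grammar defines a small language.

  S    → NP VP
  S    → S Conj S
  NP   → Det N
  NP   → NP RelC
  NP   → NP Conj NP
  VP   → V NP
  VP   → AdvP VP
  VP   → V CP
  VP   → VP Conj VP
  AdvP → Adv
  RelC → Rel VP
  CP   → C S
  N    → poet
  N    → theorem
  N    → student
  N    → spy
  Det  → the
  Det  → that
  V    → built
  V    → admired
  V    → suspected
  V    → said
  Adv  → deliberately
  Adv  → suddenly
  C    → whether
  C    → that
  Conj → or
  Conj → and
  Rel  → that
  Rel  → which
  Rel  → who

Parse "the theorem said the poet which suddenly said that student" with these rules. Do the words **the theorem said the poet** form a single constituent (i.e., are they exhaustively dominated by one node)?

No

[S [NP [Det the] [N theorem]] [VP [V said] [NP [NP [Det the] [N poet]] [RelC [Rel which] [VP [AdvP [Adv suddenly]] [VP [V said] [NP [Det that] [N student]]]]]]]]
The smallest constituent containing 'the theorem said the poet' is the S spanning 'the theorem said the poet which suddenly said that student'; no single node in the tree dominates exactly the given words.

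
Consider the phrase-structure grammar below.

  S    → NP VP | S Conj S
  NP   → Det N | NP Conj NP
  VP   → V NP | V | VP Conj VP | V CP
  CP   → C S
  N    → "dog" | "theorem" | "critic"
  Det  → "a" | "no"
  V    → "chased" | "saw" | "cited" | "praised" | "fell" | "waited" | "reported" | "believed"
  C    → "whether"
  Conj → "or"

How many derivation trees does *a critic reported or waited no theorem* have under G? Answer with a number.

1

[S [NP [Det a] [N critic]] [VP [VP [V reported]] [Conj or] [VP [V waited] [NP [Det no] [N theorem]]]]]
No rule offers an alternative attachment or grouping for any span, so this is the only derivation.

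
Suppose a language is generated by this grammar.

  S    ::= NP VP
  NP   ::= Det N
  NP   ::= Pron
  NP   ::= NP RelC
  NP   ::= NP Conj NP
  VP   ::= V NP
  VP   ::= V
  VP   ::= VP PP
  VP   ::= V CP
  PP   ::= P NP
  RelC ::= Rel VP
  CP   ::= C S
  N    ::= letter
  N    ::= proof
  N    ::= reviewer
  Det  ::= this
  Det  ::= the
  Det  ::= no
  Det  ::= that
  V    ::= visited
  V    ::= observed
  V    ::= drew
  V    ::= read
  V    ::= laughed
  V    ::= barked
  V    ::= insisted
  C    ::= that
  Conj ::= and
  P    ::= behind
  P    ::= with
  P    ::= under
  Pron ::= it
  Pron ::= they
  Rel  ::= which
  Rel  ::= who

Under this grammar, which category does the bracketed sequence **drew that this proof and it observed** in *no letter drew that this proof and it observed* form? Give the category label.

S
  NP
    Det: no
    N: letter
  VP
    V: drew
    CP
      C: that
      S
        NP
          NP
            Det: this
            N: proof
          Conj: and
          NP
            Pron: it
        VP
          V: observed
The span 'drew that this proof and it observed' is the VP node built by VP → V CP.

VP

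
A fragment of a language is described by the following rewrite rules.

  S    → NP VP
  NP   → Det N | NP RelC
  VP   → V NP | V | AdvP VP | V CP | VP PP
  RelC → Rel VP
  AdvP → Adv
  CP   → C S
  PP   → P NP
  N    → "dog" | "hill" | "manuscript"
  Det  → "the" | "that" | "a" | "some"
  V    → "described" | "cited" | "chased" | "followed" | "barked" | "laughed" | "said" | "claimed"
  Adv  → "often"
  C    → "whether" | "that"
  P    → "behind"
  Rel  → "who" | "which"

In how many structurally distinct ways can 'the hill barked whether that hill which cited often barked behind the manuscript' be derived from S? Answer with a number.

Two of the 3 distinct bracketings:
[S [NP [Det the] [N hill]] [VP [V barked] [CP [C whether] [S [NP [NP [Det that] [N hill]] [RelC [Rel which] [VP [V cited]]]] [VP [AdvP [Adv often]] [VP [VP [V barked]] [PP [P behind] [NP [Det the] [N manuscript]]]]]]]]]
[S [NP [Det the] [N hill]] [VP [V barked] [CP [C whether] [S [NP [NP [Det that] [N hill]] [RelC [Rel which] [VP [V cited]]]] [VP [VP [AdvP [Adv often]] [VP [V barked]]] [PP [P behind] [NP [Det the] [N manuscript]]]]]]]]
The trees differ in how a recursive rule is bracketed over the same span.

3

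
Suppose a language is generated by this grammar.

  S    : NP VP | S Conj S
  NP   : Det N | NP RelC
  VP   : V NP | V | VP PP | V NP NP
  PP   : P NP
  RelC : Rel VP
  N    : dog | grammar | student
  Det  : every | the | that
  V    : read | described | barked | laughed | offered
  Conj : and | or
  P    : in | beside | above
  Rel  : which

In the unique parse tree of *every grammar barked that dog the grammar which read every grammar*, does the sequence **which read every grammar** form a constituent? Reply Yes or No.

[S [NP [Det every] [N grammar]] [VP [V barked] [NP [Det that] [N dog]] [NP [NP [Det the] [N grammar]] [RelC [Rel which] [VP [V read] [NP [Det every] [N grammar]]]]]]]
The words 'which read every grammar' are exhaustively dominated by a single RelC node (built by RelC → Rel VP), so they form a constituent.

Yes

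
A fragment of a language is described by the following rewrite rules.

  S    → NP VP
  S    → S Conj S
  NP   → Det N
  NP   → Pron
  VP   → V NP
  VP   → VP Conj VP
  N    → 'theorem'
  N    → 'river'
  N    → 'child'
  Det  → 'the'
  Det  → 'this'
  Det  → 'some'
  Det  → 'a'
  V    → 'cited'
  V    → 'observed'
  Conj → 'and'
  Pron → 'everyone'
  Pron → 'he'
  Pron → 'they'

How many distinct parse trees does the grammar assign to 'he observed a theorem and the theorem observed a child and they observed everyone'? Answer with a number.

The two bracketings:
[S [S [NP [Pron he]] [VP [V observed] [NP [Det a] [N theorem]]]] [Conj and] [S [S [NP [Det the] [N theorem]] [VP [V observed] [NP [Det a] [N child]]]] [Conj and] [S [NP [Pron they]] [VP [V observed] [NP [Pron everyone]]]]]]
[S [S [S [NP [Pron he]] [VP [V observed] [NP [Det a] [N theorem]]]] [Conj and] [S [NP [Det the] [N theorem]] [VP [V observed] [NP [Det a] [N child]]]]] [Conj and] [S [NP [Pron they]] [VP [V observed] [NP [Pron everyone]]]]]
The trees differ in how a recursive rule is bracketed over the same span.

2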